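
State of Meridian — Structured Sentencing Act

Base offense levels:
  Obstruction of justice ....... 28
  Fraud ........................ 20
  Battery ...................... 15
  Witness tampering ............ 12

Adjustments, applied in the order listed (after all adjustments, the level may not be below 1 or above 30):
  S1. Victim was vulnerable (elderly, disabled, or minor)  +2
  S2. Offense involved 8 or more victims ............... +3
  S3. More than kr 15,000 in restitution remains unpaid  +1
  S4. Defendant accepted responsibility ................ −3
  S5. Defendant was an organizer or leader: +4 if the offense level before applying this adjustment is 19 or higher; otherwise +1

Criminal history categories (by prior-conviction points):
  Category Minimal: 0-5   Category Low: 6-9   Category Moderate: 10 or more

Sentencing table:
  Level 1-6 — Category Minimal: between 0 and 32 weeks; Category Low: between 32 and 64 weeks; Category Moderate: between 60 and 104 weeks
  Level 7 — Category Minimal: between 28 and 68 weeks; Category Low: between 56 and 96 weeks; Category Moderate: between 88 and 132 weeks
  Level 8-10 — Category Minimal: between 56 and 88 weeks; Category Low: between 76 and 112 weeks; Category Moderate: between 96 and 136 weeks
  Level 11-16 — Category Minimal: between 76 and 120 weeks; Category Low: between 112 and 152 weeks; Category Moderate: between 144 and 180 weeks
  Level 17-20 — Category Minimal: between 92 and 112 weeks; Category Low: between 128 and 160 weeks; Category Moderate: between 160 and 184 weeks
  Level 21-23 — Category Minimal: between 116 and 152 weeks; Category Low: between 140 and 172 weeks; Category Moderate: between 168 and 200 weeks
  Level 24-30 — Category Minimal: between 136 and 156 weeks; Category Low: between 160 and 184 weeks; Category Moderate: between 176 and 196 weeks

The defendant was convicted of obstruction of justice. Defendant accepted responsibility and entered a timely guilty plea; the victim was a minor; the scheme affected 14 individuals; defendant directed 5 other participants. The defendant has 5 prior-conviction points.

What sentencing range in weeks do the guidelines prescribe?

Base offense level for obstruction of justice: 28.
S1 applies: 28 + 2 = 30.
S2 applies: 30 + 3 = 33.
S4 applies: 33 − 3 = 30.
S5 applies (level before this adjustment is 30 ≥ 19, so +4): 30 + 4 = 34.
Level 34 exceeds the maximum of 30; capped at 30.
Final offense level: 30.
Criminal history: 5 prior points → Category Minimal (0-5).
Level 30 falls in the 24-30 band.
Grid: Level 24-30 × Category Minimal = 136-156 weeks.

136-156 weeks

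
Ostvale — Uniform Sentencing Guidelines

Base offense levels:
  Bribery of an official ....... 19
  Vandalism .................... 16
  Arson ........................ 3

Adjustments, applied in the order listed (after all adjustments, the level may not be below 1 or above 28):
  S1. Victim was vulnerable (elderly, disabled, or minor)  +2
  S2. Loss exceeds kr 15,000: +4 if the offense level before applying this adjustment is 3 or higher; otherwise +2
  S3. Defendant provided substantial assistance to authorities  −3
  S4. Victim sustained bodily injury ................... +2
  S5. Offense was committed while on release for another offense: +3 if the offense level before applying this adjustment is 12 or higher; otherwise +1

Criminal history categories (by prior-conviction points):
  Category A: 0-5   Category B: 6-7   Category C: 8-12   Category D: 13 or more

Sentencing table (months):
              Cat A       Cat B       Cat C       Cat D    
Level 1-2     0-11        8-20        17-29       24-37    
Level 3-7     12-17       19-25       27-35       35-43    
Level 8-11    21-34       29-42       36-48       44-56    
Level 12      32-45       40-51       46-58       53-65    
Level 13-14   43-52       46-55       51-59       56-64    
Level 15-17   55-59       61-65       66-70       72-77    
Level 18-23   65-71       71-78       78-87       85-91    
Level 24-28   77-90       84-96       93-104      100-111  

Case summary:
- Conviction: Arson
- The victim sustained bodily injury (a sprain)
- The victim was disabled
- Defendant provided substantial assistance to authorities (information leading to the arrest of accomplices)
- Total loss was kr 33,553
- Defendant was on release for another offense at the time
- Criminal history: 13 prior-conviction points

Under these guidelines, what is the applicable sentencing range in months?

Base offense level for arson: 3.
S1 applies: 3 + 2 = 5.
S2 applies (level before this adjustment is 5 ≥ 3, so +4): 5 + 4 = 9.
S3 applies: 9 − 3 = 6.
S4 applies: 6 + 2 = 8.
S5 applies (level before this adjustment is 8 < 12, so +1): 8 + 1 = 9.
Final offense level: 9.
Criminal history: 13 prior points → Category D (13+).
Level 9 falls in the 8-11 band.
Grid: Level 8-11 × Category D = 44-56 months.

44-56 months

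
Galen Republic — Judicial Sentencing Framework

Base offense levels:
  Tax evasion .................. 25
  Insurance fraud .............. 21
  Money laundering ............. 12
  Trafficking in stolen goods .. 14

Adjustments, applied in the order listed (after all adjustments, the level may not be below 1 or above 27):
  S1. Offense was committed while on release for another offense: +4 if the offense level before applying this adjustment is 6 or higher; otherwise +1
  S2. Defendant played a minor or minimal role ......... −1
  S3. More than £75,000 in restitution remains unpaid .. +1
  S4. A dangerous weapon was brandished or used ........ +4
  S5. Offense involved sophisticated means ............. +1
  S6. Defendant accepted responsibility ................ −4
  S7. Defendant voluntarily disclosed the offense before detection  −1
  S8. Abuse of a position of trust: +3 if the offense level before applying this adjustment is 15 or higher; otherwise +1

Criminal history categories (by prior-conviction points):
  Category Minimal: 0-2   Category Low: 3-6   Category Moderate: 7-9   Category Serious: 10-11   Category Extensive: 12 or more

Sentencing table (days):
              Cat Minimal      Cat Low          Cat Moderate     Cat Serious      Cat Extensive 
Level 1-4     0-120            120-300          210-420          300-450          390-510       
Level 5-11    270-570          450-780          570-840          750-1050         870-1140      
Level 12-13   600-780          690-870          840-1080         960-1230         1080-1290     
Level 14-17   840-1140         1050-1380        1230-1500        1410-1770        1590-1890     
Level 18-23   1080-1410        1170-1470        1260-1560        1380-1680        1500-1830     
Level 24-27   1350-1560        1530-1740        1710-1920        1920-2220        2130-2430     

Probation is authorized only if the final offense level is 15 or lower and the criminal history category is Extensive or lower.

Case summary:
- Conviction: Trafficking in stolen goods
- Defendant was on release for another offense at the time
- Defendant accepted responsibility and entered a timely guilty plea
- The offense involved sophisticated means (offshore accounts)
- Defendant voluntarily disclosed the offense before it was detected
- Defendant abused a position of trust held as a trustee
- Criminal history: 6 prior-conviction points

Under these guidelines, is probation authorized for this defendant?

Yes

Base offense level for trafficking in stolen goods: 14.
S1 applies (level before this adjustment is 14 ≥ 6, so +4): 14 + 4 = 18.
S2 does not apply.
S4 does not apply.
S5 applies: 18 + 1 = 19.
S6 applies: 19 − 4 = 15.
S7 applies: 15 − 1 = 14.
S8 applies (level before this adjustment is 14 < 15, so +1): 14 + 1 = 15.
Final offense level: 15.
Criminal history: 6 prior points → Category Low (3-6).
Level 15 falls in the 14-17 band.
Grid: Level 14-17 × Category Low = 1050-1380 days.
Probation check: level 15 ≤ 15 and category Low ≤ Extensive → eligible.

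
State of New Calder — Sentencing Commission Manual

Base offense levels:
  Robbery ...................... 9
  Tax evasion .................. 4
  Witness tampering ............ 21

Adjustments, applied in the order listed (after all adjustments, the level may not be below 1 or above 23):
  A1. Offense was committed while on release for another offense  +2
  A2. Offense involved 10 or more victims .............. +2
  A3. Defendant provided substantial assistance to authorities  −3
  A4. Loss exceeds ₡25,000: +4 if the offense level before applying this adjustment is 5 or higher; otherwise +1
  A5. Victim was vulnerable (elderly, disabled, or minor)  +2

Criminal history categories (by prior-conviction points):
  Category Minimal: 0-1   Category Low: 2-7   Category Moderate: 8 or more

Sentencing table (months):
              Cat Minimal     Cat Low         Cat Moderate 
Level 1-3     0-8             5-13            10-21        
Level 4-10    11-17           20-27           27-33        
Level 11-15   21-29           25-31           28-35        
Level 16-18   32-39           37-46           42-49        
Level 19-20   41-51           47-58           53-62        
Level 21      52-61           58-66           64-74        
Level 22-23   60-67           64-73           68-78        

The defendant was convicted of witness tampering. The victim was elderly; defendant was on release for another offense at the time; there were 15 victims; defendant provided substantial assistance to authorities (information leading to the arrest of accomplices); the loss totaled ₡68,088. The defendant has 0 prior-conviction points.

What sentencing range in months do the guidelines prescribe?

Base offense level for witness tampering: 21.
A1 applies: 21 + 2 = 23.
A2 applies: 23 + 2 = 25.
A3 applies: 25 − 3 = 22.
A4 applies (level before this adjustment is 22 ≥ 5, so +4): 22 + 4 = 26.
A5 applies: 26 + 2 = 28.
Level 28 exceeds the maximum of 23; capped at 23.
Final offense level: 23.
Criminal history: 0 prior points → Category Minimal (0-1).
Level 23 falls in the 22-23 band.
Grid: Level 22-23 × Category Minimal = 60-67 months.

60-67 months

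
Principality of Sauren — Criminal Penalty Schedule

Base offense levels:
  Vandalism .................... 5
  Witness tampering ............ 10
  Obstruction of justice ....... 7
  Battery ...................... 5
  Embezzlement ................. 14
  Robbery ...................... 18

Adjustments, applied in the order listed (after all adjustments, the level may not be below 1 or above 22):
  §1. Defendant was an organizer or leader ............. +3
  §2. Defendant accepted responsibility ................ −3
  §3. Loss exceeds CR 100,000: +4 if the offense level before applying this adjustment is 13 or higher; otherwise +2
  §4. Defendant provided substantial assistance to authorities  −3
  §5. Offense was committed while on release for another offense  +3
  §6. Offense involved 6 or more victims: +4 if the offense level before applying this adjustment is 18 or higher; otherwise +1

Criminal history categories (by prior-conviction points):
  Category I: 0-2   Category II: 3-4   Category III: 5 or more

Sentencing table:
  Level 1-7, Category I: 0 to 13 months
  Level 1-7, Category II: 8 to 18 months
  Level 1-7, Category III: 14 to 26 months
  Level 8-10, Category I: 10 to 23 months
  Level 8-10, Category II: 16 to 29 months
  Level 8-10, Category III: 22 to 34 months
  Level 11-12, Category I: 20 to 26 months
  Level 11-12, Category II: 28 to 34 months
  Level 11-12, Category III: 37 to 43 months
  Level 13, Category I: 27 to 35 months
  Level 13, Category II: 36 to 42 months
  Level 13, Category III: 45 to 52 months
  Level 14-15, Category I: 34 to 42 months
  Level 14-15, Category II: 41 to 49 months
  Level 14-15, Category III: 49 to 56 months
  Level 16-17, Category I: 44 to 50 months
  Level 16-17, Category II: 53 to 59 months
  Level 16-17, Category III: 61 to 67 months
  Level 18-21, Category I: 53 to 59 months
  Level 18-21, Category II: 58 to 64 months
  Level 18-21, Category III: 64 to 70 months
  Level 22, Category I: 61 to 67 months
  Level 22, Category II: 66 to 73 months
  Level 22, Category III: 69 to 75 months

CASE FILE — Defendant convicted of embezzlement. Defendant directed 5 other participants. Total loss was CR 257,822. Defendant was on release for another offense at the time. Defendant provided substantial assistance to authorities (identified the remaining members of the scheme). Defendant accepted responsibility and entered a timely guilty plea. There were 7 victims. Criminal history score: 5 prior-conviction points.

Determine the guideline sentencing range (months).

Base offense level for embezzlement: 14.
§1 applies: 14 + 3 = 17.
§2 applies: 17 − 3 = 14.
§3 applies (level before this adjustment is 14 ≥ 13, so +4): 14 + 4 = 18.
§4 applies: 18 − 3 = 15.
§5 applies: 15 + 3 = 18.
§6 applies (level before this adjustment is 18 ≥ 18, so +4): 18 + 4 = 22.
Final offense level: 22.
Criminal history: 5 prior points → Category III (5+).
Level 22 falls in the 22 band.
Grid: Level 22 × Category III = 69-75 months.

69-75 months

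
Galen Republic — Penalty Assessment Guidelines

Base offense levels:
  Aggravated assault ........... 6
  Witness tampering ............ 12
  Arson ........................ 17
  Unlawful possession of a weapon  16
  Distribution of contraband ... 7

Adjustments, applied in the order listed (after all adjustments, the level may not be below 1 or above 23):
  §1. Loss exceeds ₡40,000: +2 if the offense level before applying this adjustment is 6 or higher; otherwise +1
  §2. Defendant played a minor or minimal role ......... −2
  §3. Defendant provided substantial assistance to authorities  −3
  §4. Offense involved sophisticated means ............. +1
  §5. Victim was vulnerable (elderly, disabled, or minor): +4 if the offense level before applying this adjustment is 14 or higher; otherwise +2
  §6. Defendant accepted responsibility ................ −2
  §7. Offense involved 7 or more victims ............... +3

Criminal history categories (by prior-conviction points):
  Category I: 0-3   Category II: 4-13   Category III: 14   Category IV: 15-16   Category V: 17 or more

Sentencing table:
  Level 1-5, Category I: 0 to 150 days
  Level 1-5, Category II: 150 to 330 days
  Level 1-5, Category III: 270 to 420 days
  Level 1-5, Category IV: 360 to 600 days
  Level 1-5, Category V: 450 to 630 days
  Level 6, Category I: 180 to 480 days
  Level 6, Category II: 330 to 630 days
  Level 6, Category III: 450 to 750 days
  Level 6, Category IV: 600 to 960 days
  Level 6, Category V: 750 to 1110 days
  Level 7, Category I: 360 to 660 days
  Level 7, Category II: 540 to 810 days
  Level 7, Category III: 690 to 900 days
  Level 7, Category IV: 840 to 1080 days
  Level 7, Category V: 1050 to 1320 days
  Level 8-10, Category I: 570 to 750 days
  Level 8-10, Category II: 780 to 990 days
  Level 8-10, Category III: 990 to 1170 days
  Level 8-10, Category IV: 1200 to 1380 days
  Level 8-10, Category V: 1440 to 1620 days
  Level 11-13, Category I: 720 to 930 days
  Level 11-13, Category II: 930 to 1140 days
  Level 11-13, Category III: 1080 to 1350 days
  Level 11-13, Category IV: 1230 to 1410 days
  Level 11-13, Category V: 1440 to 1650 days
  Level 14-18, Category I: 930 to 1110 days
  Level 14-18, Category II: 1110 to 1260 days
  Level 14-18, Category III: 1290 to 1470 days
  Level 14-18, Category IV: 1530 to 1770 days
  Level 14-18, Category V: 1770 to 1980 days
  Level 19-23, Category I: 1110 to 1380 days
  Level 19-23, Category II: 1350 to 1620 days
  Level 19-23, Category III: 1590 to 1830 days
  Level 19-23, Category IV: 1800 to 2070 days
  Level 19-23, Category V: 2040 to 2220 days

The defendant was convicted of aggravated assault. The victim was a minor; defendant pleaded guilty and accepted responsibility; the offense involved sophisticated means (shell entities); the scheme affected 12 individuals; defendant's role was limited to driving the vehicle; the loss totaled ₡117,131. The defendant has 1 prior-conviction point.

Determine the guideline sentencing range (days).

570-750 days

Base offense level for aggravated assault: 6.
§1 applies (level before this adjustment is 6 ≥ 6, so +2): 6 + 2 = 8.
§2 applies: 8 − 2 = 6.
§3 does not apply.
§4 applies: 6 + 1 = 7.
§5 applies (level before this adjustment is 7 < 14, so +2): 7 + 2 = 9.
§6 applies: 9 − 2 = 7.
§7 applies: 7 + 3 = 10.
Final offense level: 10.
Criminal history: 1 prior point → Category I (0-3).
Level 10 falls in the 8-10 band.
Grid: Level 8-10 × Category I = 570-750 days.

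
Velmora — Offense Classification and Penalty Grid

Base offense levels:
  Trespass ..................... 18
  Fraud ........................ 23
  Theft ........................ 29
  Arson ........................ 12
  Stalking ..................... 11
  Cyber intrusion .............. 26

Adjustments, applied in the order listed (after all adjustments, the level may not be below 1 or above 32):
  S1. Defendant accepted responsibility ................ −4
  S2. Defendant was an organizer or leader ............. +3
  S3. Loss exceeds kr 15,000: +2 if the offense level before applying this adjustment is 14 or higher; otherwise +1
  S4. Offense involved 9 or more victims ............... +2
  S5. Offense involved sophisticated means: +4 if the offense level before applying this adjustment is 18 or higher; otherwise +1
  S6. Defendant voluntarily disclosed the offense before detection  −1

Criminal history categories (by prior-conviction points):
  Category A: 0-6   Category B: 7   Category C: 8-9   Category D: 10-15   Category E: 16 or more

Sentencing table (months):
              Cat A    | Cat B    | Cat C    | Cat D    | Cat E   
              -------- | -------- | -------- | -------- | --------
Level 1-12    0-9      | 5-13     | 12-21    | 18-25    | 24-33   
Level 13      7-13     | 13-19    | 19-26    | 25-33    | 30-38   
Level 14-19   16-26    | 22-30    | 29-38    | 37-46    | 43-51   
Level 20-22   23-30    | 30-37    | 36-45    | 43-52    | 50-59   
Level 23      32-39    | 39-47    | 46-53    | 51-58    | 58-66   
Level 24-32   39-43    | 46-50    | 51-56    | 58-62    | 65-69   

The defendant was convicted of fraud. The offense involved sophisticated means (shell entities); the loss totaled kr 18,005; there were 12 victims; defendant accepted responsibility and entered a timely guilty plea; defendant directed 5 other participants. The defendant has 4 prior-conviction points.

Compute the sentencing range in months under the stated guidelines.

Base offense level for fraud: 23.
S1 applies: 23 − 4 = 19.
S2 applies: 19 + 3 = 22.
S3 applies (level before this adjustment is 22 ≥ 14, so +2): 22 + 2 = 24.
S4 applies: 24 + 2 = 26.
S5 applies (level before this adjustment is 26 ≥ 18, so +4): 26 + 4 = 30.
S6 does not apply.
Final offense level: 30.
Criminal history: 4 prior points → Category A (0-6).
Level 30 falls in the 24-32 band.
Grid: Level 24-32 × Category A = 39-43 months.

39-43 months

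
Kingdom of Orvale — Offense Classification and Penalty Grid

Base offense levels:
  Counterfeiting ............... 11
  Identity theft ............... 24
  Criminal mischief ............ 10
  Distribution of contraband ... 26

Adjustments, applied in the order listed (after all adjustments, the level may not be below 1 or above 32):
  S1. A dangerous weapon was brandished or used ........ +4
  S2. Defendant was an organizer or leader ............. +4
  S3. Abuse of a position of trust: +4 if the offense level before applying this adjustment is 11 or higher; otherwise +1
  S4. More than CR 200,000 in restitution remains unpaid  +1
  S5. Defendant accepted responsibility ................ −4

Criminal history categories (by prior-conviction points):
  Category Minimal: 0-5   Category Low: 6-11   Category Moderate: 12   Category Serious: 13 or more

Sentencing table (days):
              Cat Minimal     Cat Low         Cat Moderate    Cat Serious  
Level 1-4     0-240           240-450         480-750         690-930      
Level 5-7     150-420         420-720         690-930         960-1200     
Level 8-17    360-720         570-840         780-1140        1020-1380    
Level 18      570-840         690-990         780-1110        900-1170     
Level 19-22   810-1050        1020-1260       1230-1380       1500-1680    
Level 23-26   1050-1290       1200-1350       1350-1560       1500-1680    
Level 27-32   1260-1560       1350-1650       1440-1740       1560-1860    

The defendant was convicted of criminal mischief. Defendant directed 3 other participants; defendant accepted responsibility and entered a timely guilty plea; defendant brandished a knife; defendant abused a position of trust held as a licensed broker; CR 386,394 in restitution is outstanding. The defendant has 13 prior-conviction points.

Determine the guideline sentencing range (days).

1500-1680 days

Base offense level for criminal mischief: 10.
S1 applies: 10 + 4 = 14.
S2 applies: 14 + 4 = 18.
S3 applies (level before this adjustment is 18 ≥ 11, so +4): 18 + 4 = 22.
S4 applies: 22 + 1 = 23.
S5 applies: 23 − 4 = 19.
Final offense level: 19.
Criminal history: 13 prior points → Category Serious (13+).
Level 19 falls in the 19-22 band.
Grid: Level 19-22 × Category Serious = 1500-1680 days.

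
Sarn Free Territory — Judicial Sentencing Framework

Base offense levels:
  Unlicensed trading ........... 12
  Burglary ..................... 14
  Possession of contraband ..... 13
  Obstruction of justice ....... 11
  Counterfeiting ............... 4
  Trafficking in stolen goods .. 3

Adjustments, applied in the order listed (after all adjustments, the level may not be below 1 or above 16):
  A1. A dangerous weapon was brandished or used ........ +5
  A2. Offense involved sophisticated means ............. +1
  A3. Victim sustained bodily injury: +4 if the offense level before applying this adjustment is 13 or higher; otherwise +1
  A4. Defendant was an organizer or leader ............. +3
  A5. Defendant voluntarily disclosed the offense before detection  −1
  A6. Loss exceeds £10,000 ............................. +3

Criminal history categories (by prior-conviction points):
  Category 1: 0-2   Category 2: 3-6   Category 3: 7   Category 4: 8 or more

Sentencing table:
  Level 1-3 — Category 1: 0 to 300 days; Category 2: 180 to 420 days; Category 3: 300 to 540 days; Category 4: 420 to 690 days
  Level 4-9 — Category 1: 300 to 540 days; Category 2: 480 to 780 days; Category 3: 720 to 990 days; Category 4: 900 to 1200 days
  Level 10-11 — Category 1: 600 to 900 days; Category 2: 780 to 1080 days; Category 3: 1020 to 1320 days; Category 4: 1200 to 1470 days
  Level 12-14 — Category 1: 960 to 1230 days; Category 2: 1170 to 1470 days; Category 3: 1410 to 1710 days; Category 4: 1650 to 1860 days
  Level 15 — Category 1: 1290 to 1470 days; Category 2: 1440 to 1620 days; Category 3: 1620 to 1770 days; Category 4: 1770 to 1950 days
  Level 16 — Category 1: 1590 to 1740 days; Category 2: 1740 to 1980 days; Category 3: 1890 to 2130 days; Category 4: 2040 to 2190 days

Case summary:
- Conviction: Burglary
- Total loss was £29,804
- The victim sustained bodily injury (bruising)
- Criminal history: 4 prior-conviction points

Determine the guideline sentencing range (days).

Base offense level for burglary: 14.
A1 does not apply.
A2 does not apply.
A3 applies (level before this adjustment is 14 ≥ 13, so +4): 14 + 4 = 18.
A6 applies: 18 + 3 = 21.
Level 21 exceeds the maximum of 16; capped at 16.
Final offense level: 16.
Criminal history: 4 prior points → Category 2 (3-6).
Level 16 falls in the 16 band.
Grid: Level 16 × Category 2 = 1740-1980 days.

1740-1980 days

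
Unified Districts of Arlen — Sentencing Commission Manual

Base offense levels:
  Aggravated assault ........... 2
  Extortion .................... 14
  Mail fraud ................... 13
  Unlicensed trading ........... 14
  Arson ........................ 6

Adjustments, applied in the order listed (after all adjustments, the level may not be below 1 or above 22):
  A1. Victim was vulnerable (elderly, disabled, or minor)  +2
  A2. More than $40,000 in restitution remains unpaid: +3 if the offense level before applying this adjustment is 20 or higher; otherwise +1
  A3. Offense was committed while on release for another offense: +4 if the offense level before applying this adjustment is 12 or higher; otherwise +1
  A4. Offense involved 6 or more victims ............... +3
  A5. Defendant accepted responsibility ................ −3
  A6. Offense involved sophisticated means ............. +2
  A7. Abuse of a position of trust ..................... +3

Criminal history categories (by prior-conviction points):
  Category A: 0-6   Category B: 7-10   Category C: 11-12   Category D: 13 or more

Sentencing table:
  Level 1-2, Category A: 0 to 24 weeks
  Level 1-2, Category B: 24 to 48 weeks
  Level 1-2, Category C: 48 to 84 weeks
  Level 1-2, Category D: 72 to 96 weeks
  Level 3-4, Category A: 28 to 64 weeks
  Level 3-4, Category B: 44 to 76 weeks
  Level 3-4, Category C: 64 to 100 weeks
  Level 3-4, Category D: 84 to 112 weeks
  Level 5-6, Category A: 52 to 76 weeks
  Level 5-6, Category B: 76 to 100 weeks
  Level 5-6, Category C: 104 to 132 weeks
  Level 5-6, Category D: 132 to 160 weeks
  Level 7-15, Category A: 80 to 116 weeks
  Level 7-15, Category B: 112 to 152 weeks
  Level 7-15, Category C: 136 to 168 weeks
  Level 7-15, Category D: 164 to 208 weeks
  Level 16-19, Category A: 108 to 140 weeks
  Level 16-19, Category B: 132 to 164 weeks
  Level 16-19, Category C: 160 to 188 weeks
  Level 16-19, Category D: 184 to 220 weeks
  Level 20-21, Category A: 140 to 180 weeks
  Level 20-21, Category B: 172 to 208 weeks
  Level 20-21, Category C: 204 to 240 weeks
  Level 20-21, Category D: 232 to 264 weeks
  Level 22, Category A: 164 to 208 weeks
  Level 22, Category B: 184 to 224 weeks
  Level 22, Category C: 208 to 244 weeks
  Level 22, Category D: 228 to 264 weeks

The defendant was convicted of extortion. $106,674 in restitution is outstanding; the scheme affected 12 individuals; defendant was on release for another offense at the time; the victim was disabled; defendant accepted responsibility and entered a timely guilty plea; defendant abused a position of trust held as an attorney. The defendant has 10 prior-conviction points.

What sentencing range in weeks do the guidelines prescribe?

Base offense level for extortion: 14.
A1 applies: 14 + 2 = 16.
A2 applies (level before this adjustment is 16 < 20, so +1): 16 + 1 = 17.
A3 applies (level before this adjustment is 17 ≥ 12, so +4): 17 + 4 = 21.
A4 applies: 21 + 3 = 24.
A5 applies: 24 − 3 = 21.
A7 applies: 21 + 3 = 24.
Level 24 exceeds the maximum of 22; capped at 22.
Final offense level: 22.
Criminal history: 10 prior points → Category B (7-10).
Level 22 falls in the 22 band.
Grid: Level 22 × Category B = 184-224 weeks.

184-224 weeks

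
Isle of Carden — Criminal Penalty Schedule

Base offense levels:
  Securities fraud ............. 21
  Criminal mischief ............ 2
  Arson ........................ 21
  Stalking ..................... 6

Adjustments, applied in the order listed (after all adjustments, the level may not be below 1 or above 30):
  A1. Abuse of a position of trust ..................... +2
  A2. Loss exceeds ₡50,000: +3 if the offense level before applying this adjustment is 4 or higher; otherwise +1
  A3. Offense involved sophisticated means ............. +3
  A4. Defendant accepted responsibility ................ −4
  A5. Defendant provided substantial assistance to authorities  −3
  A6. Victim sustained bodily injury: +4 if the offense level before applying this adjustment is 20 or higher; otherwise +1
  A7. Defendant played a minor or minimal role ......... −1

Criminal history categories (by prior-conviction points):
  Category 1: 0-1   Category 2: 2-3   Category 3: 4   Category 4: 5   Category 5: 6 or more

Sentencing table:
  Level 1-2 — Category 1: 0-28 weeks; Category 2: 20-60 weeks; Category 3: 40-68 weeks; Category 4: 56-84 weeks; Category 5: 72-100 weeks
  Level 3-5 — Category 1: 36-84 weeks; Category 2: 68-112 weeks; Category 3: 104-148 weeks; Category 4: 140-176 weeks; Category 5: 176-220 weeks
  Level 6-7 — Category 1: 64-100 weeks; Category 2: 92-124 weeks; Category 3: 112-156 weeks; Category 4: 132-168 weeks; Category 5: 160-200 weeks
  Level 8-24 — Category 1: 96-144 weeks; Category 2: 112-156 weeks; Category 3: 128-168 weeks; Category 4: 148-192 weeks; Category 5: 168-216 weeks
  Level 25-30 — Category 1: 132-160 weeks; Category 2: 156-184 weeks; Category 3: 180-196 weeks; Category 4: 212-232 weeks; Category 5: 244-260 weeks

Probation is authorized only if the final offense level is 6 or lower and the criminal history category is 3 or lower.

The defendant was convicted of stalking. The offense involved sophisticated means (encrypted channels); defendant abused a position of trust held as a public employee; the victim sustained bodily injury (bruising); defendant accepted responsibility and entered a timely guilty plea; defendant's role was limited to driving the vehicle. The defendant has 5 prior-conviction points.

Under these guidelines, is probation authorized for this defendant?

Base offense level for stalking: 6.
A1 applies: 6 + 2 = 8.
A3 applies: 8 + 3 = 11.
A4 applies: 11 − 4 = 7.
A5 does not apply.
A6 applies (level before this adjustment is 7 < 20, so +1): 7 + 1 = 8.
A7 applies: 8 − 1 = 7.
Final offense level: 7.
Criminal history: 5 prior points → Category 4 (5).
Level 7 falls in the 6-7 band.
Grid: Level 6-7 × Category 4 = 132-168 weeks.
Probation check: level 7 > 6 and category 4 > 3 → not eligible.

No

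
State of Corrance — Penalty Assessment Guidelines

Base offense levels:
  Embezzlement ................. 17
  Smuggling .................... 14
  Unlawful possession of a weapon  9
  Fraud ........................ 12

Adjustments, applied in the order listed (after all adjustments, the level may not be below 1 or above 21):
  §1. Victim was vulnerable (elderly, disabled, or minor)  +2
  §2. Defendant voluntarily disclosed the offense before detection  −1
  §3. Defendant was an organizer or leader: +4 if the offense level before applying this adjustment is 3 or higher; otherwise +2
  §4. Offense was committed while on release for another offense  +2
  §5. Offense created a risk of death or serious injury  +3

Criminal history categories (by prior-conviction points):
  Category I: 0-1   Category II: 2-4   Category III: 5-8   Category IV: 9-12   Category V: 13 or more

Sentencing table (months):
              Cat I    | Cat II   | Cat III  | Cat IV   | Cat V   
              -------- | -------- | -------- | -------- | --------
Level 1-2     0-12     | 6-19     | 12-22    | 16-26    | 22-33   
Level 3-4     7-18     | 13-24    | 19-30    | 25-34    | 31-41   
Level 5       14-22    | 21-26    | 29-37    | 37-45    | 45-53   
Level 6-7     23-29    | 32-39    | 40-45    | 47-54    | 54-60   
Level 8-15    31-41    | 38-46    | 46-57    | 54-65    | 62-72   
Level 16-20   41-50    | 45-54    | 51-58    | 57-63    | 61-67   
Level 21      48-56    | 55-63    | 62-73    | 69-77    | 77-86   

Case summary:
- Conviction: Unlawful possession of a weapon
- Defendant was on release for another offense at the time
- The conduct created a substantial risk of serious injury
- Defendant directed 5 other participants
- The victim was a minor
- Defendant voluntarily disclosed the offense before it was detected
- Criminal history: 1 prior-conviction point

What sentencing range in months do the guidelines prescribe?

Base offense level for unlawful possession of a weapon: 9.
§1 applies: 9 + 2 = 11.
§2 applies: 11 − 1 = 10.
§3 applies (level before this adjustment is 10 ≥ 3, so +4): 10 + 4 = 14.
§4 applies: 14 + 2 = 16.
§5 applies: 16 + 3 = 19.
Final offense level: 19.
Criminal history: 1 prior point → Category I (0-1).
Level 19 falls in the 16-20 band.
Grid: Level 16-20 × Category I = 41-50 months.

41-50 months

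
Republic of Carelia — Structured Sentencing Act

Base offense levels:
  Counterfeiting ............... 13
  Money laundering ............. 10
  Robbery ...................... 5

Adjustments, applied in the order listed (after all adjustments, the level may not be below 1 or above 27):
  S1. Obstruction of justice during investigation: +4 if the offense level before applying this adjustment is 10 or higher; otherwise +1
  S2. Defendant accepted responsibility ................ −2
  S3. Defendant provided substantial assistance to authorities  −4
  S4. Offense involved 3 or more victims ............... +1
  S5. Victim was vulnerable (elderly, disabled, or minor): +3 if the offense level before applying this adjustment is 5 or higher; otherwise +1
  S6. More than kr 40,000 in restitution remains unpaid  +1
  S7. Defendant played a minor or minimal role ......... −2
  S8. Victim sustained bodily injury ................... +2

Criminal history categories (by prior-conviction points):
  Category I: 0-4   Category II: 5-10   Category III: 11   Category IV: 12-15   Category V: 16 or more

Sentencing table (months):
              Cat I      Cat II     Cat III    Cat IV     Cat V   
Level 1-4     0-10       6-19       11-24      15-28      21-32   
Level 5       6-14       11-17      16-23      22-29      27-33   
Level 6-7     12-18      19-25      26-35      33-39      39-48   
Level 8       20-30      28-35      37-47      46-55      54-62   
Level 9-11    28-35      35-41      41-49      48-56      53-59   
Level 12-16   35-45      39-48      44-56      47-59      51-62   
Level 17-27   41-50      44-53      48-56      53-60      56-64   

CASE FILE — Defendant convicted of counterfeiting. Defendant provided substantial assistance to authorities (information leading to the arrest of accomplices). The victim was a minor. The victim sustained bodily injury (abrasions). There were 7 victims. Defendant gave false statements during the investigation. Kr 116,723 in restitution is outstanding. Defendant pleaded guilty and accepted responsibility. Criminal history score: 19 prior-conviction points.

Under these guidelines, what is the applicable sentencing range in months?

56-64 months

Base offense level for counterfeiting: 13.
S1 applies (level before this adjustment is 13 ≥ 10, so +4): 13 + 4 = 17.
S2 applies: 17 − 2 = 15.
S3 applies: 15 − 4 = 11.
S4 applies: 11 + 1 = 12.
S5 applies (level before this adjustment is 12 ≥ 5, so +3): 12 + 3 = 15.
S6 applies: 15 + 1 = 16.
S8 applies: 16 + 2 = 18.
Final offense level: 18.
Criminal history: 19 prior points → Category V (16+).
Level 18 falls in the 17-27 band.
Grid: Level 17-27 × Category V = 56-64 months.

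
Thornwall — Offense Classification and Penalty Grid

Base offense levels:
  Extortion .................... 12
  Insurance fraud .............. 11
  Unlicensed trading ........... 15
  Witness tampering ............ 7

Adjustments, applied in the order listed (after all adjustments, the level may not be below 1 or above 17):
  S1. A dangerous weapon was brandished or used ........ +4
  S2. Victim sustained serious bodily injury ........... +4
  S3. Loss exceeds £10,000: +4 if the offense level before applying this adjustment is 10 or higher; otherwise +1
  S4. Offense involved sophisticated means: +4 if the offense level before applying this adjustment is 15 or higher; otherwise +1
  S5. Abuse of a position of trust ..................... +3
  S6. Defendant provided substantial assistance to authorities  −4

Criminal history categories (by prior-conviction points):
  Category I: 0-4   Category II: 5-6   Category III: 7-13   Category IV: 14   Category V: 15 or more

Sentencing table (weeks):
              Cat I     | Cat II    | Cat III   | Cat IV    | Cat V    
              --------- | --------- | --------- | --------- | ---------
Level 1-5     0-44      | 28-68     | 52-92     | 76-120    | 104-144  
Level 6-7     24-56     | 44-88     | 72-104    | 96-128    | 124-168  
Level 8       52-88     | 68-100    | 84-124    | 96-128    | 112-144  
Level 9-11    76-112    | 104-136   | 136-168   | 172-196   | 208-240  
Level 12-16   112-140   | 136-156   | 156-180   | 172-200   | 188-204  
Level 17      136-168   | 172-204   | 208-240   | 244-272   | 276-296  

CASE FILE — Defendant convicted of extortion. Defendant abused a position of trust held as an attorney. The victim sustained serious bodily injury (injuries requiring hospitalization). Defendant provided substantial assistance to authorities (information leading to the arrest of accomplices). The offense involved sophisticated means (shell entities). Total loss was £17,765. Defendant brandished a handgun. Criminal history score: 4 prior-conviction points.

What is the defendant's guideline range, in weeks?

136-168 weeks

Base offense level for extortion: 12.
S1 applies: 12 + 4 = 16.
S2 applies: 16 + 4 = 20.
S3 applies (level before this adjustment is 20 ≥ 10, so +4): 20 + 4 = 24.
S4 applies (level before this adjustment is 24 ≥ 15, so +4): 24 + 4 = 28.
S5 applies: 28 + 3 = 31.
S6 applies: 31 − 4 = 27.
Level 27 exceeds the maximum of 17; capped at 17.
Final offense level: 17.
Criminal history: 4 prior points → Category I (0-4).
Level 17 falls in the 17 band.
Grid: Level 17 × Category I = 136-168 weeks.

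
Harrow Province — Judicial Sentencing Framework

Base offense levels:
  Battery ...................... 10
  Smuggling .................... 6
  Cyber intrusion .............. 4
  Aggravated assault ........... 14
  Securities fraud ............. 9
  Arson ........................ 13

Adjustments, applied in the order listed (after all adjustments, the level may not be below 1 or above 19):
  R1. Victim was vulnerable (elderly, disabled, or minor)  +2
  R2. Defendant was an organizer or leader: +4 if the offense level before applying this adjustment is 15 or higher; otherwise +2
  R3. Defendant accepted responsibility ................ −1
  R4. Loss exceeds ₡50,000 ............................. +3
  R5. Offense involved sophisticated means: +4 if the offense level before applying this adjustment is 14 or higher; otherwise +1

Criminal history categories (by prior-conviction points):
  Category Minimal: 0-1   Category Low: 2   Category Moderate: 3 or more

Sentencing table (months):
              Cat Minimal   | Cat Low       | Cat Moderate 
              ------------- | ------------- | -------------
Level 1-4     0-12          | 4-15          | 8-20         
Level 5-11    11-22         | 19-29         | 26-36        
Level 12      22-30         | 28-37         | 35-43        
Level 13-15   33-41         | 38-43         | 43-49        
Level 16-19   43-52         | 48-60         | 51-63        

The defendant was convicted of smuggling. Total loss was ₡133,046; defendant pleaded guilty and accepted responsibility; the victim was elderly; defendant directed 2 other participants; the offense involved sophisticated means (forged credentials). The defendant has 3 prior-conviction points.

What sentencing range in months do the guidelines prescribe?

43-49 months

Base offense level for smuggling: 6.
R1 applies: 6 + 2 = 8.
R2 applies (level before this adjustment is 8 < 15, so +2): 8 + 2 = 10.
R3 applies: 10 − 1 = 9.
R4 applies: 9 + 3 = 12.
R5 applies (level before this adjustment is 12 < 14, so +1): 12 + 1 = 13.
Final offense level: 13.
Criminal history: 3 prior points → Category Moderate (3+).
Level 13 falls in the 13-15 band.
Grid: Level 13-15 × Category Moderate = 43-49 months.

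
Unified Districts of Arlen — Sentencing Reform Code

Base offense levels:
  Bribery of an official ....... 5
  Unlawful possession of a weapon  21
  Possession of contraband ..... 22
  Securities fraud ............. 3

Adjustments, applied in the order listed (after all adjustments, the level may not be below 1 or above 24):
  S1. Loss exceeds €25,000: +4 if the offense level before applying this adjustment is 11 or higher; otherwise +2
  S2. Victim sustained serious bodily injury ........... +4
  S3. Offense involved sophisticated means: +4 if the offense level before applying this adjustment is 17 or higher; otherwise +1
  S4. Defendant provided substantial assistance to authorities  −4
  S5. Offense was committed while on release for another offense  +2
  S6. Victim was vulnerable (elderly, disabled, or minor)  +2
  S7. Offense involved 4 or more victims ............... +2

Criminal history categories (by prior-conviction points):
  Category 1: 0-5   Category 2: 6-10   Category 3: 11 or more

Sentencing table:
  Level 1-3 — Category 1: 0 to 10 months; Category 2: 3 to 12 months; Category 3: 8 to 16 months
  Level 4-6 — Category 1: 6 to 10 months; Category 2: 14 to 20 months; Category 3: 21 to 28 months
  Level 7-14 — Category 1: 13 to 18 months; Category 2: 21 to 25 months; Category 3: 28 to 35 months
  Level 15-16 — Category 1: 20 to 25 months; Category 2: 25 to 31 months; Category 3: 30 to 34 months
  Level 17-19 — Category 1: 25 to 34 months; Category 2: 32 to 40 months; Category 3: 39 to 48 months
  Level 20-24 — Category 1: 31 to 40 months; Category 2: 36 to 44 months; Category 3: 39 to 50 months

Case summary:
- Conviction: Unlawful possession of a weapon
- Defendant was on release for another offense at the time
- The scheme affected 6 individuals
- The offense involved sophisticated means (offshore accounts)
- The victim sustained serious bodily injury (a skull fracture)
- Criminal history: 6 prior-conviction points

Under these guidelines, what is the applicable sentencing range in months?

Base offense level for unlawful possession of a weapon: 21.
S2 applies: 21 + 4 = 25.
S3 applies (level before this adjustment is 25 ≥ 17, so +4): 25 + 4 = 29.
S5 applies: 29 + 2 = 31.
S6 does not apply.
S7 applies: 31 + 2 = 33.
Level 33 exceeds the maximum of 24; capped at 24.
Final offense level: 24.
Criminal history: 6 prior points → Category 2 (6-10).
Level 24 falls in the 20-24 band.
Grid: Level 20-24 × Category 2 = 36-44 months.

36-44 months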